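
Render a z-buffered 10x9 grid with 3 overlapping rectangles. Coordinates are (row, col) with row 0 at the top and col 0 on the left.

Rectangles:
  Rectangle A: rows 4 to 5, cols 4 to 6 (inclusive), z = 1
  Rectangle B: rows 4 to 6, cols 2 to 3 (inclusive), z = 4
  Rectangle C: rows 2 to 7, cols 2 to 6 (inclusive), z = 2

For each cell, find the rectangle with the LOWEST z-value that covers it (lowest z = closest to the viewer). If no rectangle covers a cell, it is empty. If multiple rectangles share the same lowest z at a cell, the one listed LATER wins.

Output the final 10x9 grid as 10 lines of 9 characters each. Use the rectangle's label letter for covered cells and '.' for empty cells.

.........
.........
..CCCCC..
..CCCCC..
..CCAAA..
..CCAAA..
..CCCCC..
..CCCCC..
.........
.........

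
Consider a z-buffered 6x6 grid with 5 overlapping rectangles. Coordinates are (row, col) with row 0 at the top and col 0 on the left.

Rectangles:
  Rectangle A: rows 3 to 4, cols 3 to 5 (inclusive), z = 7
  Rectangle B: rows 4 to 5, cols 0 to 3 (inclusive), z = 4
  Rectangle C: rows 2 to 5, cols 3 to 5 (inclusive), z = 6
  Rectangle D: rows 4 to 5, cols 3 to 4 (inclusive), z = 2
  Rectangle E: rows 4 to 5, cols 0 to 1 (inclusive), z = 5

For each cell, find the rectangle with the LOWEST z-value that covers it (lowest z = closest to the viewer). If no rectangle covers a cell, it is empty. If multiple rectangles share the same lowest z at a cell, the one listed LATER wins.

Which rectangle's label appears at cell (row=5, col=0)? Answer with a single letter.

Answer: B

Derivation:
Check cell (5,0):
  A: rows 3-4 cols 3-5 -> outside (row miss)
  B: rows 4-5 cols 0-3 z=4 -> covers; best now B (z=4)
  C: rows 2-5 cols 3-5 -> outside (col miss)
  D: rows 4-5 cols 3-4 -> outside (col miss)
  E: rows 4-5 cols 0-1 z=5 -> covers; best now B (z=4)
Winner: B at z=4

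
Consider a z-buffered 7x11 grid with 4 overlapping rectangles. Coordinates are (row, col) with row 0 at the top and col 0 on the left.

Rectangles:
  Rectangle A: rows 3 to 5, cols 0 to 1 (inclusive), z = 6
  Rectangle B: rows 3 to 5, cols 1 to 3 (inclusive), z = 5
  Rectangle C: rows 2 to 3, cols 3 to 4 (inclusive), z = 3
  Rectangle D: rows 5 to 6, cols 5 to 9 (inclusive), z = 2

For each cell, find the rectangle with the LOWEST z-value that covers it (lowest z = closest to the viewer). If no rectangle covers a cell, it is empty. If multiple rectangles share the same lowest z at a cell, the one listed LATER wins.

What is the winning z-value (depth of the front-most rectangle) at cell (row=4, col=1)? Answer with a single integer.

Answer: 5

Derivation:
Check cell (4,1):
  A: rows 3-5 cols 0-1 z=6 -> covers; best now A (z=6)
  B: rows 3-5 cols 1-3 z=5 -> covers; best now B (z=5)
  C: rows 2-3 cols 3-4 -> outside (row miss)
  D: rows 5-6 cols 5-9 -> outside (row miss)
Winner: B at z=5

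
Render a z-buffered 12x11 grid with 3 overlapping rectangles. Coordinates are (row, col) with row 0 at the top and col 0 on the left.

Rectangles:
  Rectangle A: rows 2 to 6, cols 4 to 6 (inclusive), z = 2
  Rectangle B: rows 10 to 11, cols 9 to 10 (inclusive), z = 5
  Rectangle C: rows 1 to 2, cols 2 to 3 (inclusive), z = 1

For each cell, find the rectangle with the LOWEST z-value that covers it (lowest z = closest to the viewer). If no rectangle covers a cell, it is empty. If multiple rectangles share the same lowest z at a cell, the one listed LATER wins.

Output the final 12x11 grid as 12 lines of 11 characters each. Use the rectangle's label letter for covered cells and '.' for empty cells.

...........
..CC.......
..CCAAA....
....AAA....
....AAA....
....AAA....
....AAA....
...........
...........
...........
.........BB
.........BB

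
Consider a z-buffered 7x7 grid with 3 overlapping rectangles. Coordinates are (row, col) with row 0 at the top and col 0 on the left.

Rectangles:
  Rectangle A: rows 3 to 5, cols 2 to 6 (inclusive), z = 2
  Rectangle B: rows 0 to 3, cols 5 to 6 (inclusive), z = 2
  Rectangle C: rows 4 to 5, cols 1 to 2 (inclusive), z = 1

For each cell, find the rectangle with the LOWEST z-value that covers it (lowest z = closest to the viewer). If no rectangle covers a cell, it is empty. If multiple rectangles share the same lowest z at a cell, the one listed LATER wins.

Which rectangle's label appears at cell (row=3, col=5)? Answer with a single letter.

Check cell (3,5):
  A: rows 3-5 cols 2-6 z=2 -> covers; best now A (z=2)
  B: rows 0-3 cols 5-6 z=2 -> covers; best now B (z=2)
  C: rows 4-5 cols 1-2 -> outside (row miss)
Winner: B at z=2

Answer: B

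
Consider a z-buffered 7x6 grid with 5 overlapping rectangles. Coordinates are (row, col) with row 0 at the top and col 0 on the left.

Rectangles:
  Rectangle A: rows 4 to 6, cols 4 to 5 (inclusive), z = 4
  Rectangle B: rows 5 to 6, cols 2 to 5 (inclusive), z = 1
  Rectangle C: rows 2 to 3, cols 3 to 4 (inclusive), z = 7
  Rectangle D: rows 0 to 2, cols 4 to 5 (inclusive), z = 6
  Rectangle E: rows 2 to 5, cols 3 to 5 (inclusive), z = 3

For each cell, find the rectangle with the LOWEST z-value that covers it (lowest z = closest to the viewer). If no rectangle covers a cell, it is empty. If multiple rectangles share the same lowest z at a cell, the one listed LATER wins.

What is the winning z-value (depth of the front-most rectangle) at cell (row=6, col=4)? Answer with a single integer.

Answer: 1

Derivation:
Check cell (6,4):
  A: rows 4-6 cols 4-5 z=4 -> covers; best now A (z=4)
  B: rows 5-6 cols 2-5 z=1 -> covers; best now B (z=1)
  C: rows 2-3 cols 3-4 -> outside (row miss)
  D: rows 0-2 cols 4-5 -> outside (row miss)
  E: rows 2-5 cols 3-5 -> outside (row miss)
Winner: B at z=1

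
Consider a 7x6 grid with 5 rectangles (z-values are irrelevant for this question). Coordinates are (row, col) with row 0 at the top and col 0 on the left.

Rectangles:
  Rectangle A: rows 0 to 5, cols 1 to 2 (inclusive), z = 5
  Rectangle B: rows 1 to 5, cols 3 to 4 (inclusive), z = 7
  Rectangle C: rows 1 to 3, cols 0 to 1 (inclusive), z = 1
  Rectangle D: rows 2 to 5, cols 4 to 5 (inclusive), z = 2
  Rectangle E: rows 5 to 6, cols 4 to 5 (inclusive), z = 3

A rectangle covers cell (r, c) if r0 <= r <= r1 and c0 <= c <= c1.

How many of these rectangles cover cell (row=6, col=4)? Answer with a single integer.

Check cell (6,4):
  A: rows 0-5 cols 1-2 -> outside (row miss)
  B: rows 1-5 cols 3-4 -> outside (row miss)
  C: rows 1-3 cols 0-1 -> outside (row miss)
  D: rows 2-5 cols 4-5 -> outside (row miss)
  E: rows 5-6 cols 4-5 -> covers
Count covering = 1

Answer: 1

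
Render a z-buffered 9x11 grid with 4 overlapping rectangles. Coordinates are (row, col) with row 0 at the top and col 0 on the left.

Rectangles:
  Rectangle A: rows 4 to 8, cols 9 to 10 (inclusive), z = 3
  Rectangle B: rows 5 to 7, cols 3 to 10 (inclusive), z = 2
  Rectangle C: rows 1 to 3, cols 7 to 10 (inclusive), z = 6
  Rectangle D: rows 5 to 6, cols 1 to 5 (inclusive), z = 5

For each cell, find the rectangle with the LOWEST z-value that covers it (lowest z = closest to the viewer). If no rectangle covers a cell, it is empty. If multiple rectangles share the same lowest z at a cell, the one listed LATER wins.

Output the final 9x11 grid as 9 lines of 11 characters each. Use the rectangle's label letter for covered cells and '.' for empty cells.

...........
.......CCCC
.......CCCC
.......CCCC
.........AA
.DDBBBBBBBB
.DDBBBBBBBB
...BBBBBBBB
.........AA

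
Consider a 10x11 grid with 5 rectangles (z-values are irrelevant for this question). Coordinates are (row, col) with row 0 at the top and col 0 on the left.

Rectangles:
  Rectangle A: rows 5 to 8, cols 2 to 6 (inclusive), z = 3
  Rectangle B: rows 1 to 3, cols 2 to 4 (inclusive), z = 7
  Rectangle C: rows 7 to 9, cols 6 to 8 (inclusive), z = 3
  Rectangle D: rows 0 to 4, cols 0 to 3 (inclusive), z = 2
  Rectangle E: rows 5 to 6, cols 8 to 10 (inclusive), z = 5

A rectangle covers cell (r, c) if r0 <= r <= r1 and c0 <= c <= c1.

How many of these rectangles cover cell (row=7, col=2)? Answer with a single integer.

Answer: 1

Derivation:
Check cell (7,2):
  A: rows 5-8 cols 2-6 -> covers
  B: rows 1-3 cols 2-4 -> outside (row miss)
  C: rows 7-9 cols 6-8 -> outside (col miss)
  D: rows 0-4 cols 0-3 -> outside (row miss)
  E: rows 5-6 cols 8-10 -> outside (row miss)
Count covering = 1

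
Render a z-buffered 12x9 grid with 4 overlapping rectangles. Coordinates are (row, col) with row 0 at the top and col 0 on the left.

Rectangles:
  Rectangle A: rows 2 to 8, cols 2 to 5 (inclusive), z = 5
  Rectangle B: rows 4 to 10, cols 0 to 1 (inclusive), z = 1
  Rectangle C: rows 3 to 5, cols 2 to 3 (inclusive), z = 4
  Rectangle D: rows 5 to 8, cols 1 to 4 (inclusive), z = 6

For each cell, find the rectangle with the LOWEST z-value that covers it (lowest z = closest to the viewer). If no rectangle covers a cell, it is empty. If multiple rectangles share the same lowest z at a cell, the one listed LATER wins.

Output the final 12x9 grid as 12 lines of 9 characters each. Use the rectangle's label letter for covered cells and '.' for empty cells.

.........
.........
..AAAA...
..CCAA...
BBCCAA...
BBCCAA...
BBAAAA...
BBAAAA...
BBAAAA...
BB.......
BB.......
.........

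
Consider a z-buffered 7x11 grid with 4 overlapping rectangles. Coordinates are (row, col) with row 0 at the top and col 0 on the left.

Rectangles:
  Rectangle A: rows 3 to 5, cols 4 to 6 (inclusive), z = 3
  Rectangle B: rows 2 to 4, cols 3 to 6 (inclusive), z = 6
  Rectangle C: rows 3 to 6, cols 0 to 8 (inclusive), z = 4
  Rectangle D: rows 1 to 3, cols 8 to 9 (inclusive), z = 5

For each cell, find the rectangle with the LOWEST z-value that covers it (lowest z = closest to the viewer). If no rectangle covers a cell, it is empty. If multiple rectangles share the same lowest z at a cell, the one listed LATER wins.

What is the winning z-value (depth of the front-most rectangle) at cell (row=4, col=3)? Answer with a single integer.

Check cell (4,3):
  A: rows 3-5 cols 4-6 -> outside (col miss)
  B: rows 2-4 cols 3-6 z=6 -> covers; best now B (z=6)
  C: rows 3-6 cols 0-8 z=4 -> covers; best now C (z=4)
  D: rows 1-3 cols 8-9 -> outside (row miss)
Winner: C at z=4

Answer: 4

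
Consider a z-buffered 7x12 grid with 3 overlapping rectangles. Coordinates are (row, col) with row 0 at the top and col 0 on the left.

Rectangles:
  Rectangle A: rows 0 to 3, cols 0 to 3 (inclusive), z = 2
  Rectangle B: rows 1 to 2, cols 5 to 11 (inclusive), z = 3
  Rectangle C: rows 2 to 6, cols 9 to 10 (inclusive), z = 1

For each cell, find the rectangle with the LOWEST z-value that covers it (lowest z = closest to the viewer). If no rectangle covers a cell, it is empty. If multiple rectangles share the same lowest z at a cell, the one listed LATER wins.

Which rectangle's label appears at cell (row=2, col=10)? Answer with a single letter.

Check cell (2,10):
  A: rows 0-3 cols 0-3 -> outside (col miss)
  B: rows 1-2 cols 5-11 z=3 -> covers; best now B (z=3)
  C: rows 2-6 cols 9-10 z=1 -> covers; best now C (z=1)
Winner: C at z=1

Answer: C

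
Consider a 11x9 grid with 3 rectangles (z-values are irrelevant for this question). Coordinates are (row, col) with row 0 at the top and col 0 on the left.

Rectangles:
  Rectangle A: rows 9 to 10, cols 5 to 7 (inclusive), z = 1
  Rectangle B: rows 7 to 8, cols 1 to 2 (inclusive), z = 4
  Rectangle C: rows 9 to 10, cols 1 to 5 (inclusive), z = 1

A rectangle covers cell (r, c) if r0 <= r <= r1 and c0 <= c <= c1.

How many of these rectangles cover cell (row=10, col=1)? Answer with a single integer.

Check cell (10,1):
  A: rows 9-10 cols 5-7 -> outside (col miss)
  B: rows 7-8 cols 1-2 -> outside (row miss)
  C: rows 9-10 cols 1-5 -> covers
Count covering = 1

Answer: 1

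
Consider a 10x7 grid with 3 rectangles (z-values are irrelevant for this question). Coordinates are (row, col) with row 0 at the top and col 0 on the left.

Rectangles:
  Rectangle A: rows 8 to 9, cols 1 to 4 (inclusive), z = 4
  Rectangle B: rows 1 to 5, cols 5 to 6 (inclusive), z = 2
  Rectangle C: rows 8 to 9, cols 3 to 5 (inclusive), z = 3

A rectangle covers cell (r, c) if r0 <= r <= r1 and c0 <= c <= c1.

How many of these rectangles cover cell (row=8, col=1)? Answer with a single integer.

Answer: 1

Derivation:
Check cell (8,1):
  A: rows 8-9 cols 1-4 -> covers
  B: rows 1-5 cols 5-6 -> outside (row miss)
  C: rows 8-9 cols 3-5 -> outside (col miss)
Count covering = 1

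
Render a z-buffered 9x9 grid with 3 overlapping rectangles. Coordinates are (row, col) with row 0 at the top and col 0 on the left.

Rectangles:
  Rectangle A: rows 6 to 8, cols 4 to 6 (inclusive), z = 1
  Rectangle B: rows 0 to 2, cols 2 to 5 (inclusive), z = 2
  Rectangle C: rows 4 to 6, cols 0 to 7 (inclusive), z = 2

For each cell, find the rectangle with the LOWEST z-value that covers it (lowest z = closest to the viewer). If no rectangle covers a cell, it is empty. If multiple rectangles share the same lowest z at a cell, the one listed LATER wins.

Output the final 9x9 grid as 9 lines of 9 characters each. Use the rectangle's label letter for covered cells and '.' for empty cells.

..BBBB...
..BBBB...
..BBBB...
.........
CCCCCCCC.
CCCCCCCC.
CCCCAAAC.
....AAA..
....AAA..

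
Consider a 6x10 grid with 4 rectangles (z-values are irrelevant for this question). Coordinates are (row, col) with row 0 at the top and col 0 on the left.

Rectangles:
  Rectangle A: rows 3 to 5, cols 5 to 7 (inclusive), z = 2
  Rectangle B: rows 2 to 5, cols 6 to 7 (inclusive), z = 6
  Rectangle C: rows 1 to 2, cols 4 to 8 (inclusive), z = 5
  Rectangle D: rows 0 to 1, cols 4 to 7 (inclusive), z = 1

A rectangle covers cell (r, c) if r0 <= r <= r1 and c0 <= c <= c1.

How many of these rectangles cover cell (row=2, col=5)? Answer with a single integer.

Answer: 1

Derivation:
Check cell (2,5):
  A: rows 3-5 cols 5-7 -> outside (row miss)
  B: rows 2-5 cols 6-7 -> outside (col miss)
  C: rows 1-2 cols 4-8 -> covers
  D: rows 0-1 cols 4-7 -> outside (row miss)
Count covering = 1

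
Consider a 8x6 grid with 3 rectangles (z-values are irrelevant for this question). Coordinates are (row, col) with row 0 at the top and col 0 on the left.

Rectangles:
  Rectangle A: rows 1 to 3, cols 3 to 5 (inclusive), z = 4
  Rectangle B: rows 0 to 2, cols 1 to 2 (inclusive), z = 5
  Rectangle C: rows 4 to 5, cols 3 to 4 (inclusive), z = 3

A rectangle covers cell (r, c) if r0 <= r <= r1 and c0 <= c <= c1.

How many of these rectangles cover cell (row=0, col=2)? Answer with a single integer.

Answer: 1

Derivation:
Check cell (0,2):
  A: rows 1-3 cols 3-5 -> outside (row miss)
  B: rows 0-2 cols 1-2 -> covers
  C: rows 4-5 cols 3-4 -> outside (row miss)
Count covering = 1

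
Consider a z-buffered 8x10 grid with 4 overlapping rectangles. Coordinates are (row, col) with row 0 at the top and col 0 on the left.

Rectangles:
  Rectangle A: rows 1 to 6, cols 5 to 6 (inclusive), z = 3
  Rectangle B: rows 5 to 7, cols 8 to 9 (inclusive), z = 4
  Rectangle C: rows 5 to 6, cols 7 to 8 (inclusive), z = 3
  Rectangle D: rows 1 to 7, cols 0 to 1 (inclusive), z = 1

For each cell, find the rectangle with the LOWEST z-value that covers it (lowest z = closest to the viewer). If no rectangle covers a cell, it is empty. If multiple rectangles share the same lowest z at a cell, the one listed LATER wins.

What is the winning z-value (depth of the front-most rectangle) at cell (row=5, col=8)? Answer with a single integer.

Answer: 3

Derivation:
Check cell (5,8):
  A: rows 1-6 cols 5-6 -> outside (col miss)
  B: rows 5-7 cols 8-9 z=4 -> covers; best now B (z=4)
  C: rows 5-6 cols 7-8 z=3 -> covers; best now C (z=3)
  D: rows 1-7 cols 0-1 -> outside (col miss)
Winner: C at z=3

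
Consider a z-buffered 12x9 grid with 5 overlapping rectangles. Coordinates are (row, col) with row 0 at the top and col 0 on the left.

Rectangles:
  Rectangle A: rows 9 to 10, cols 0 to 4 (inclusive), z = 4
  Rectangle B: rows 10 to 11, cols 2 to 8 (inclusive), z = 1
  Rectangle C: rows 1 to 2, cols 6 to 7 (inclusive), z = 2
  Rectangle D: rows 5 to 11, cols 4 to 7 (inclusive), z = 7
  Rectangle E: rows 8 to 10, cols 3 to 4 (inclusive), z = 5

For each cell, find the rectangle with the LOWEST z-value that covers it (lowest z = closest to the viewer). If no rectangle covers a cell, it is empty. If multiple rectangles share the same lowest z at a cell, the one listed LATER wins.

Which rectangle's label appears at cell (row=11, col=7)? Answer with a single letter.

Check cell (11,7):
  A: rows 9-10 cols 0-4 -> outside (row miss)
  B: rows 10-11 cols 2-8 z=1 -> covers; best now B (z=1)
  C: rows 1-2 cols 6-7 -> outside (row miss)
  D: rows 5-11 cols 4-7 z=7 -> covers; best now B (z=1)
  E: rows 8-10 cols 3-4 -> outside (row miss)
Winner: B at z=1

Answer: B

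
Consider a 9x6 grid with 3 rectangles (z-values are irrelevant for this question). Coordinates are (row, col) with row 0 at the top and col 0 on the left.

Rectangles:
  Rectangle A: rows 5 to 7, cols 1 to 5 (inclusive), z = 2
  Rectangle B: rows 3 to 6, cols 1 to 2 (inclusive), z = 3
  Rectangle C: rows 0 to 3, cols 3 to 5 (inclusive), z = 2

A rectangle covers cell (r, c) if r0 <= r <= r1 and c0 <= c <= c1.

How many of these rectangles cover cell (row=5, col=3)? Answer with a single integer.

Check cell (5,3):
  A: rows 5-7 cols 1-5 -> covers
  B: rows 3-6 cols 1-2 -> outside (col miss)
  C: rows 0-3 cols 3-5 -> outside (row miss)
Count covering = 1

Answer: 1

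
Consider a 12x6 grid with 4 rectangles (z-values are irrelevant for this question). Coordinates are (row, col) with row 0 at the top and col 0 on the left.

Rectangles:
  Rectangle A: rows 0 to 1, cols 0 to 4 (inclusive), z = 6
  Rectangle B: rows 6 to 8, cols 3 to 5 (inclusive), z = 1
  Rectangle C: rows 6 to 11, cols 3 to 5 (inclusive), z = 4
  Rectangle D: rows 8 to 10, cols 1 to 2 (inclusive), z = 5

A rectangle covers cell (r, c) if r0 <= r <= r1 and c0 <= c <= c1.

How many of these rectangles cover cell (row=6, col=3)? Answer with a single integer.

Check cell (6,3):
  A: rows 0-1 cols 0-4 -> outside (row miss)
  B: rows 6-8 cols 3-5 -> covers
  C: rows 6-11 cols 3-5 -> covers
  D: rows 8-10 cols 1-2 -> outside (row miss)
Count covering = 2

Answer: 2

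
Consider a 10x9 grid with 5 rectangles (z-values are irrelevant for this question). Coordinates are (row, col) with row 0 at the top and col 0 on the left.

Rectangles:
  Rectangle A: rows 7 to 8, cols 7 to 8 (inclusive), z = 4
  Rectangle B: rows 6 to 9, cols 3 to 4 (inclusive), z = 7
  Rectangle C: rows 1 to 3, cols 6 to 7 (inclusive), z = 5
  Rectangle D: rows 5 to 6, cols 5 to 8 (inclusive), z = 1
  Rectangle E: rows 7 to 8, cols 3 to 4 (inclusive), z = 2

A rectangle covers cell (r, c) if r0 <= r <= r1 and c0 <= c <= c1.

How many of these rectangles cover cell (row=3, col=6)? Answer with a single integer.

Check cell (3,6):
  A: rows 7-8 cols 7-8 -> outside (row miss)
  B: rows 6-9 cols 3-4 -> outside (row miss)
  C: rows 1-3 cols 6-7 -> covers
  D: rows 5-6 cols 5-8 -> outside (row miss)
  E: rows 7-8 cols 3-4 -> outside (row miss)
Count covering = 1

Answer: 1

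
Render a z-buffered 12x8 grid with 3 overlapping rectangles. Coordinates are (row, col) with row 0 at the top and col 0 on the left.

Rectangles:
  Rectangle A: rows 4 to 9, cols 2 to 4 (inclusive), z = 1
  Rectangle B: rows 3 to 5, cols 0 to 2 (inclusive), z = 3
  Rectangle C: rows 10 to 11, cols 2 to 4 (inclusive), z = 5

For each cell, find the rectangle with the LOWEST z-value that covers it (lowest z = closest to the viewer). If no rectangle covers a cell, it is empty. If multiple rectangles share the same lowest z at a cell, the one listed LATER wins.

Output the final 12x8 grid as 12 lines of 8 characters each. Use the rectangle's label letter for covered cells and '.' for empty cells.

........
........
........
BBB.....
BBAAA...
BBAAA...
..AAA...
..AAA...
..AAA...
..AAA...
..CCC...
..CCC...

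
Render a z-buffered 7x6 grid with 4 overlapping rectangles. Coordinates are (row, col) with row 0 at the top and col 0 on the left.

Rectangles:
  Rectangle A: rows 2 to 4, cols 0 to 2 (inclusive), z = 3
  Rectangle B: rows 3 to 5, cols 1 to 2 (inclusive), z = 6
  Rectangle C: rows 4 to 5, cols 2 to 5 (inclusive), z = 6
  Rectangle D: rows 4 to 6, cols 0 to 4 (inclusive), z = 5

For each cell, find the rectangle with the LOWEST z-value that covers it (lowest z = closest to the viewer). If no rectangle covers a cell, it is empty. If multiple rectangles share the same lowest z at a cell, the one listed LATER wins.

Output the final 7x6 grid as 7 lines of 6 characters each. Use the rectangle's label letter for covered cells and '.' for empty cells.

......
......
AAA...
AAA...
AAADDC
DDDDDC
DDDDD.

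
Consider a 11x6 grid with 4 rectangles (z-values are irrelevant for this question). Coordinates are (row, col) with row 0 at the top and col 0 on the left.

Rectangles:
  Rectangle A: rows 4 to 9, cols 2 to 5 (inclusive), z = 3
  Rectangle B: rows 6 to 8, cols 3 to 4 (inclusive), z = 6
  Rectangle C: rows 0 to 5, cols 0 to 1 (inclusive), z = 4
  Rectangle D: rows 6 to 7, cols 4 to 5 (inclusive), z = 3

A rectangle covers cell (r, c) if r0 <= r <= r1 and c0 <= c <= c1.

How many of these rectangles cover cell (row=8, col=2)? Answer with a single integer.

Answer: 1

Derivation:
Check cell (8,2):
  A: rows 4-9 cols 2-5 -> covers
  B: rows 6-8 cols 3-4 -> outside (col miss)
  C: rows 0-5 cols 0-1 -> outside (row miss)
  D: rows 6-7 cols 4-5 -> outside (row miss)
Count covering = 1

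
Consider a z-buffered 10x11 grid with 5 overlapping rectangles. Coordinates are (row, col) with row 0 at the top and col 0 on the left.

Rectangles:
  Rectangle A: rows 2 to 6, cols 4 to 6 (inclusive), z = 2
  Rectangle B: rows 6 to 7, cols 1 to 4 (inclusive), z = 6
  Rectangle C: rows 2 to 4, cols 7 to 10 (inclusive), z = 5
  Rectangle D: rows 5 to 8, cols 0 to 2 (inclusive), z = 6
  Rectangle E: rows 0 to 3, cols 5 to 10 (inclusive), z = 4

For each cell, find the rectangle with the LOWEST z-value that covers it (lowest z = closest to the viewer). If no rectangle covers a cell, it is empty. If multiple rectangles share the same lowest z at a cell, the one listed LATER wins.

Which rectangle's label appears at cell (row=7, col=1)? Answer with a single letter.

Answer: D

Derivation:
Check cell (7,1):
  A: rows 2-6 cols 4-6 -> outside (row miss)
  B: rows 6-7 cols 1-4 z=6 -> covers; best now B (z=6)
  C: rows 2-4 cols 7-10 -> outside (row miss)
  D: rows 5-8 cols 0-2 z=6 -> covers; best now D (z=6)
  E: rows 0-3 cols 5-10 -> outside (row miss)
Winner: D at z=6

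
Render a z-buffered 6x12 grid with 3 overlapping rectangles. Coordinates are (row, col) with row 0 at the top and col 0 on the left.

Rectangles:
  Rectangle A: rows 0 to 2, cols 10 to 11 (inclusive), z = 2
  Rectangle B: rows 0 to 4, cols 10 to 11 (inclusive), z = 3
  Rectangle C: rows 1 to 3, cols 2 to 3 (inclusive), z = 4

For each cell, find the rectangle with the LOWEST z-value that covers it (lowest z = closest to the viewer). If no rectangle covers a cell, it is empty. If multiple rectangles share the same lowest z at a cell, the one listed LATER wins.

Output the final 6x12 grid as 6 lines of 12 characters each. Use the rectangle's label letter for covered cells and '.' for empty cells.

..........AA
..CC......AA
..CC......AA
..CC......BB
..........BB
............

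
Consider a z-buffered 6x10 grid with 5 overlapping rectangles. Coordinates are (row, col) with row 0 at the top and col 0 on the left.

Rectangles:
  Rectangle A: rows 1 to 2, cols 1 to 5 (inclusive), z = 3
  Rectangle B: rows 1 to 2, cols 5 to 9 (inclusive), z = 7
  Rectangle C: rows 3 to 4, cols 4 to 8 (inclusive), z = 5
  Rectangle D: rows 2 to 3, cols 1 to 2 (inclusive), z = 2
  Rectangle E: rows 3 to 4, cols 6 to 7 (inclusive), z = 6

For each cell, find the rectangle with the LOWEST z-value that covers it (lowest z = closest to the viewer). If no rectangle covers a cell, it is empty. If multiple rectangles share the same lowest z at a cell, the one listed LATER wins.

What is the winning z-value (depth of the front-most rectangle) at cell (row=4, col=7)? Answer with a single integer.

Check cell (4,7):
  A: rows 1-2 cols 1-5 -> outside (row miss)
  B: rows 1-2 cols 5-9 -> outside (row miss)
  C: rows 3-4 cols 4-8 z=5 -> covers; best now C (z=5)
  D: rows 2-3 cols 1-2 -> outside (row miss)
  E: rows 3-4 cols 6-7 z=6 -> covers; best now C (z=5)
Winner: C at z=5

Answer: 5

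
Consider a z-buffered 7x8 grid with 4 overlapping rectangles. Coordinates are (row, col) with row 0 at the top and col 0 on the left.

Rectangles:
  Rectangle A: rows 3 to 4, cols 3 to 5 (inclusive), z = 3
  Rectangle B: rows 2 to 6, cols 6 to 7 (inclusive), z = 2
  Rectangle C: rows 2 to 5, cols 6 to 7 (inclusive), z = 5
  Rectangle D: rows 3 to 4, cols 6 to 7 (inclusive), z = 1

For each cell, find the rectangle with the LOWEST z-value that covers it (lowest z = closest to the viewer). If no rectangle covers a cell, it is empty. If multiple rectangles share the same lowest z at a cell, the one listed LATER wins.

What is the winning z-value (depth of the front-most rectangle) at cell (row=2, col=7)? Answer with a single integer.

Check cell (2,7):
  A: rows 3-4 cols 3-5 -> outside (row miss)
  B: rows 2-6 cols 6-7 z=2 -> covers; best now B (z=2)
  C: rows 2-5 cols 6-7 z=5 -> covers; best now B (z=2)
  D: rows 3-4 cols 6-7 -> outside (row miss)
Winner: B at z=2

Answer: 2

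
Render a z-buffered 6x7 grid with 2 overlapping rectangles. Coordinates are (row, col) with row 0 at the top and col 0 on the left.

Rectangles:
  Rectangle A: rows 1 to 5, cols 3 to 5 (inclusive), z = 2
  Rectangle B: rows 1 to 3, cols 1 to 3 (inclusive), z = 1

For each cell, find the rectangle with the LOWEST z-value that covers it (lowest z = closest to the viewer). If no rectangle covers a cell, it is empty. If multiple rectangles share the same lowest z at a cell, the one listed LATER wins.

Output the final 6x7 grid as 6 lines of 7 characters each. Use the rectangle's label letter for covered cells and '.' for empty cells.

.......
.BBBAA.
.BBBAA.
.BBBAA.
...AAA.
...AAA.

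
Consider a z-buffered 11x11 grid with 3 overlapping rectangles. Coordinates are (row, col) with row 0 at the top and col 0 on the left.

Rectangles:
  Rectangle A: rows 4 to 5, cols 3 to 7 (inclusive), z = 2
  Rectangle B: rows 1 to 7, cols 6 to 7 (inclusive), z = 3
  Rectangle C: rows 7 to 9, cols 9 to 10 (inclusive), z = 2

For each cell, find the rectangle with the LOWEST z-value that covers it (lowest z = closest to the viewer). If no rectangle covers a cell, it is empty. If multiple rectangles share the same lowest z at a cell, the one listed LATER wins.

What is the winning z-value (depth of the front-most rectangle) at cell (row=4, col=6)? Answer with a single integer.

Check cell (4,6):
  A: rows 4-5 cols 3-7 z=2 -> covers; best now A (z=2)
  B: rows 1-7 cols 6-7 z=3 -> covers; best now A (z=2)
  C: rows 7-9 cols 9-10 -> outside (row miss)
Winner: A at z=2

Answer: 2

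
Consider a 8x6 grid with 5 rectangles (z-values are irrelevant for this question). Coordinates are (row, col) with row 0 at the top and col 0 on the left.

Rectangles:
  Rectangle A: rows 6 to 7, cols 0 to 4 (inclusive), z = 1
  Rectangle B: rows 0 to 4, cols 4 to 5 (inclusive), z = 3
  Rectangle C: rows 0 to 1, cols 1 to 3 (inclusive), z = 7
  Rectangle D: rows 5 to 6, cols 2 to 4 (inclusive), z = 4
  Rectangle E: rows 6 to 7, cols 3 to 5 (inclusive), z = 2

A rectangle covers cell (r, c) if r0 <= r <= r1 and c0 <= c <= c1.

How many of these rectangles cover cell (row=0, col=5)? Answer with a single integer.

Check cell (0,5):
  A: rows 6-7 cols 0-4 -> outside (row miss)
  B: rows 0-4 cols 4-5 -> covers
  C: rows 0-1 cols 1-3 -> outside (col miss)
  D: rows 5-6 cols 2-4 -> outside (row miss)
  E: rows 6-7 cols 3-5 -> outside (row miss)
Count covering = 1

Answer: 1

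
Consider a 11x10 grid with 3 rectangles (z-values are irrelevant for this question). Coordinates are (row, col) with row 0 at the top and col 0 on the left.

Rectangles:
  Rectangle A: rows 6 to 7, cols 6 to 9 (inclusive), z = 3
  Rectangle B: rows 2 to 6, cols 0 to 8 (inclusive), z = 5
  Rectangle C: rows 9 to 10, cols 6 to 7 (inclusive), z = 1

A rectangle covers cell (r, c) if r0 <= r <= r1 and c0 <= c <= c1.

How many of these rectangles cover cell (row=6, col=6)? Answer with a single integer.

Answer: 2

Derivation:
Check cell (6,6):
  A: rows 6-7 cols 6-9 -> covers
  B: rows 2-6 cols 0-8 -> covers
  C: rows 9-10 cols 6-7 -> outside (row miss)
Count covering = 2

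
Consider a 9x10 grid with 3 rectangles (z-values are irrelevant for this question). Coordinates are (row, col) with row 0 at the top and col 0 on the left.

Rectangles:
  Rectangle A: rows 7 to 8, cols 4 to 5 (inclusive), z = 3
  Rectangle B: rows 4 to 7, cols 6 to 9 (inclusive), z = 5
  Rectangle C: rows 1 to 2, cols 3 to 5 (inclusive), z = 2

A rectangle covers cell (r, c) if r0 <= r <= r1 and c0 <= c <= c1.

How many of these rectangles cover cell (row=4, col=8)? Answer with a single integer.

Check cell (4,8):
  A: rows 7-8 cols 4-5 -> outside (row miss)
  B: rows 4-7 cols 6-9 -> covers
  C: rows 1-2 cols 3-5 -> outside (row miss)
Count covering = 1

Answer: 1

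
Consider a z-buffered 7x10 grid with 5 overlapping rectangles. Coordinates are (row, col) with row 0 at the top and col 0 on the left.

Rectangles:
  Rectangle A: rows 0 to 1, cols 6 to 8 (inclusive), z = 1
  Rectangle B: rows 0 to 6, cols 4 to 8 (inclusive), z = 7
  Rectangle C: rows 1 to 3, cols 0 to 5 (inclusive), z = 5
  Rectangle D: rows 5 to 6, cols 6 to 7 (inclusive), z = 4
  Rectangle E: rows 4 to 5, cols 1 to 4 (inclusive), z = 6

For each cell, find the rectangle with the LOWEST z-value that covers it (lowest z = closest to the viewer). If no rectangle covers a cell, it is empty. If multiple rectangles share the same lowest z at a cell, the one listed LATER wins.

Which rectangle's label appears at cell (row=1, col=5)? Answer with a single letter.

Check cell (1,5):
  A: rows 0-1 cols 6-8 -> outside (col miss)
  B: rows 0-6 cols 4-8 z=7 -> covers; best now B (z=7)
  C: rows 1-3 cols 0-5 z=5 -> covers; best now C (z=5)
  D: rows 5-6 cols 6-7 -> outside (row miss)
  E: rows 4-5 cols 1-4 -> outside (row miss)
Winner: C at z=5

Answer: C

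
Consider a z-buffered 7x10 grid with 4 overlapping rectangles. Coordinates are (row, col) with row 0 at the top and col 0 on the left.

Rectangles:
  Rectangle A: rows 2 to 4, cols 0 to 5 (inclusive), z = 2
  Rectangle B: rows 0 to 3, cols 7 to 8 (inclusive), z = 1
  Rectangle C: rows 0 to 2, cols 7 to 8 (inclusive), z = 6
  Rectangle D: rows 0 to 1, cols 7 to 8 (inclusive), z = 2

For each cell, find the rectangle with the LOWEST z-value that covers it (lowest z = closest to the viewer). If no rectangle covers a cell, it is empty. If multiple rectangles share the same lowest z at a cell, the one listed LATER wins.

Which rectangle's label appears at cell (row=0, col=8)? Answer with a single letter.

Check cell (0,8):
  A: rows 2-4 cols 0-5 -> outside (row miss)
  B: rows 0-3 cols 7-8 z=1 -> covers; best now B (z=1)
  C: rows 0-2 cols 7-8 z=6 -> covers; best now B (z=1)
  D: rows 0-1 cols 7-8 z=2 -> covers; best now B (z=1)
Winner: B at z=1

Answer: B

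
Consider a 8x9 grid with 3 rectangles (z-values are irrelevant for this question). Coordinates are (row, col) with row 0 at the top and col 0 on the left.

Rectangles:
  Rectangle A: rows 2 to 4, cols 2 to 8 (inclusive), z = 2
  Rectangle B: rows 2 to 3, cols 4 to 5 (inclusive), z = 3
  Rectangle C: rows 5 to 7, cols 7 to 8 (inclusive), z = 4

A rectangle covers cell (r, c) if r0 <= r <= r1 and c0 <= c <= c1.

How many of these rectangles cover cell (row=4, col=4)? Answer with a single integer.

Answer: 1

Derivation:
Check cell (4,4):
  A: rows 2-4 cols 2-8 -> covers
  B: rows 2-3 cols 4-5 -> outside (row miss)
  C: rows 5-7 cols 7-8 -> outside (row miss)
Count covering = 1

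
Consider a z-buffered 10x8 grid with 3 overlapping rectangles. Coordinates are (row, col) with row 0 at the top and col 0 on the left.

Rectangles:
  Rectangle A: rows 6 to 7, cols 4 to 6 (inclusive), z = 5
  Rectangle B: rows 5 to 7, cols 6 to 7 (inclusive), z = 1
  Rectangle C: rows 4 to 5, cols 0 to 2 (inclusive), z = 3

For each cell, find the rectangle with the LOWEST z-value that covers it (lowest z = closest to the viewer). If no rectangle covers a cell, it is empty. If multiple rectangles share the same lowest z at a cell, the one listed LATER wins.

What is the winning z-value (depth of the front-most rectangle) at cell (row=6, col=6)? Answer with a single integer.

Check cell (6,6):
  A: rows 6-7 cols 4-6 z=5 -> covers; best now A (z=5)
  B: rows 5-7 cols 6-7 z=1 -> covers; best now B (z=1)
  C: rows 4-5 cols 0-2 -> outside (row miss)
Winner: B at z=1

Answer: 1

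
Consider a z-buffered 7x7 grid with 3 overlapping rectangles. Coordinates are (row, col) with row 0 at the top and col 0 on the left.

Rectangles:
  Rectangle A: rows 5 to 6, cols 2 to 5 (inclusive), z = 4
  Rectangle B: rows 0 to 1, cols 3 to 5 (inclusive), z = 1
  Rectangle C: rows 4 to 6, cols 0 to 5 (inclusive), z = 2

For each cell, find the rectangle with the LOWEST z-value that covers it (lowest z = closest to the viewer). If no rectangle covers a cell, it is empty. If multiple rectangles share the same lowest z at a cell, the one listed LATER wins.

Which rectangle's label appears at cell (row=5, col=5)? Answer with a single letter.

Answer: C

Derivation:
Check cell (5,5):
  A: rows 5-6 cols 2-5 z=4 -> covers; best now A (z=4)
  B: rows 0-1 cols 3-5 -> outside (row miss)
  C: rows 4-6 cols 0-5 z=2 -> covers; best now C (z=2)
Winner: C at z=2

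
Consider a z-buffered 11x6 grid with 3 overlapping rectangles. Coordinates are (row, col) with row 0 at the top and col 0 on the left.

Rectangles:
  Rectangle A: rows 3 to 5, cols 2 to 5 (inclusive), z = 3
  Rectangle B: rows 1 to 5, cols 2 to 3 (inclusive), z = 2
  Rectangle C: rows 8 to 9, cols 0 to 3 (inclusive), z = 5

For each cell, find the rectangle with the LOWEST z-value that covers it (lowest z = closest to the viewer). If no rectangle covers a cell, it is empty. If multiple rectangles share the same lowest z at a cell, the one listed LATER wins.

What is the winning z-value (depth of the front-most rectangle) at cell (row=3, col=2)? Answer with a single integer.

Answer: 2

Derivation:
Check cell (3,2):
  A: rows 3-5 cols 2-5 z=3 -> covers; best now A (z=3)
  B: rows 1-5 cols 2-3 z=2 -> covers; best now B (z=2)
  C: rows 8-9 cols 0-3 -> outside (row miss)
Winner: B at z=2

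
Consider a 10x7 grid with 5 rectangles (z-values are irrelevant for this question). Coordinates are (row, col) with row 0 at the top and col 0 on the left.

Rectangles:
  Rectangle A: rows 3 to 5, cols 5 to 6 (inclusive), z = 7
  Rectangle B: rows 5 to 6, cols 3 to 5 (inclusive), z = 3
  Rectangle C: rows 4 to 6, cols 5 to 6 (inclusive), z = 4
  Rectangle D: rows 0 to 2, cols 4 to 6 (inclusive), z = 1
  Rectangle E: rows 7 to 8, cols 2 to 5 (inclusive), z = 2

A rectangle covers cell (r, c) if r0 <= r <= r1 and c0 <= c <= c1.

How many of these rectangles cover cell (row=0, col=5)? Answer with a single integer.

Answer: 1

Derivation:
Check cell (0,5):
  A: rows 3-5 cols 5-6 -> outside (row miss)
  B: rows 5-6 cols 3-5 -> outside (row miss)
  C: rows 4-6 cols 5-6 -> outside (row miss)
  D: rows 0-2 cols 4-6 -> covers
  E: rows 7-8 cols 2-5 -> outside (row miss)
Count covering = 1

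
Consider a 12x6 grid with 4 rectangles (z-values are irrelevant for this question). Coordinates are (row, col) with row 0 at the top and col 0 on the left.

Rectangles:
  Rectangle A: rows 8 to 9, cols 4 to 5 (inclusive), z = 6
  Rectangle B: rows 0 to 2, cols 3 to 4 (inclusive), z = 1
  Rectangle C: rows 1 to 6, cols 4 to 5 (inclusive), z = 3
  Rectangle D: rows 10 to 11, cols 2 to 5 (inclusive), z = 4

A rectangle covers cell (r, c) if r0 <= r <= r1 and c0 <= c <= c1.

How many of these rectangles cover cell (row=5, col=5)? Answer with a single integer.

Check cell (5,5):
  A: rows 8-9 cols 4-5 -> outside (row miss)
  B: rows 0-2 cols 3-4 -> outside (row miss)
  C: rows 1-6 cols 4-5 -> covers
  D: rows 10-11 cols 2-5 -> outside (row miss)
Count covering = 1

Answer: 1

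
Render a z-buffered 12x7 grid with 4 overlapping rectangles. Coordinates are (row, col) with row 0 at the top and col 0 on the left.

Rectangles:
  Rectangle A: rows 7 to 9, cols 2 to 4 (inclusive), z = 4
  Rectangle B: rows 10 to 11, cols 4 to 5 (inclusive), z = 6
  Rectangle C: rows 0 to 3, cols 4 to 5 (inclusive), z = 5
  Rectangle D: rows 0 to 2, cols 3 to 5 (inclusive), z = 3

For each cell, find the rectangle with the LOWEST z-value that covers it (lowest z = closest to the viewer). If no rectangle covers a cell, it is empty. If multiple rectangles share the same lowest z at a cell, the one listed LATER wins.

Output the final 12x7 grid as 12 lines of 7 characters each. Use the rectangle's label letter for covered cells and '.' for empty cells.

...DDD.
...DDD.
...DDD.
....CC.
.......
.......
.......
..AAA..
..AAA..
..AAA..
....BB.
....BB.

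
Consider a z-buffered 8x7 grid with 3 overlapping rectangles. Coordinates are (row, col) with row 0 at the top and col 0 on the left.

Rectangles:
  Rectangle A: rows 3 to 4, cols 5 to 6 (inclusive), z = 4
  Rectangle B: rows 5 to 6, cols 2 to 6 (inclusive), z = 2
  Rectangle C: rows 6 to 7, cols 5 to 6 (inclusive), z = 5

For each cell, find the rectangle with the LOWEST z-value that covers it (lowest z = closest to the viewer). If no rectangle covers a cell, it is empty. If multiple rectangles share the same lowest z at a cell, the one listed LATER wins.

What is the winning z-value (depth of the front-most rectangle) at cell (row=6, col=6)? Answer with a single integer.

Answer: 2

Derivation:
Check cell (6,6):
  A: rows 3-4 cols 5-6 -> outside (row miss)
  B: rows 5-6 cols 2-6 z=2 -> covers; best now B (z=2)
  C: rows 6-7 cols 5-6 z=5 -> covers; best now B (z=2)
Winner: B at z=2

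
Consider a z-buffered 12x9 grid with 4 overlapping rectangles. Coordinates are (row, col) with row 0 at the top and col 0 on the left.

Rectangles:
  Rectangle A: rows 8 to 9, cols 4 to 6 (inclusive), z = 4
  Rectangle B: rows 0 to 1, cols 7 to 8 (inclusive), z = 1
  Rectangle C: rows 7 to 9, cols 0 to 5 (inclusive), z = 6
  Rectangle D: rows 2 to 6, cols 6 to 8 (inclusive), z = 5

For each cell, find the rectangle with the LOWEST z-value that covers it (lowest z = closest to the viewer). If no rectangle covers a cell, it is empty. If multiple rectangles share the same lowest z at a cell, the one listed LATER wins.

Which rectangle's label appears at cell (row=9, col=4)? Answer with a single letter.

Check cell (9,4):
  A: rows 8-9 cols 4-6 z=4 -> covers; best now A (z=4)
  B: rows 0-1 cols 7-8 -> outside (row miss)
  C: rows 7-9 cols 0-5 z=6 -> covers; best now A (z=4)
  D: rows 2-6 cols 6-8 -> outside (row miss)
Winner: A at z=4

Answer: A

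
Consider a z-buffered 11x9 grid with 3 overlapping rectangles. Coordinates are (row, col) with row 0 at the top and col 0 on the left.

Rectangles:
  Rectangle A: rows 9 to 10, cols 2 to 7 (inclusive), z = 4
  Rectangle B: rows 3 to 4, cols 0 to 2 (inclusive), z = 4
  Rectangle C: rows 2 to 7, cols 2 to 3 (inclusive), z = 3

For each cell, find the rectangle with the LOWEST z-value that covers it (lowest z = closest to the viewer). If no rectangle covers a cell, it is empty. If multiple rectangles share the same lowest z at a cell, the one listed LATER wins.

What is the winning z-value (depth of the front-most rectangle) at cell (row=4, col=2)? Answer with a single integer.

Check cell (4,2):
  A: rows 9-10 cols 2-7 -> outside (row miss)
  B: rows 3-4 cols 0-2 z=4 -> covers; best now B (z=4)
  C: rows 2-7 cols 2-3 z=3 -> covers; best now C (z=3)
Winner: C at z=3

Answer: 3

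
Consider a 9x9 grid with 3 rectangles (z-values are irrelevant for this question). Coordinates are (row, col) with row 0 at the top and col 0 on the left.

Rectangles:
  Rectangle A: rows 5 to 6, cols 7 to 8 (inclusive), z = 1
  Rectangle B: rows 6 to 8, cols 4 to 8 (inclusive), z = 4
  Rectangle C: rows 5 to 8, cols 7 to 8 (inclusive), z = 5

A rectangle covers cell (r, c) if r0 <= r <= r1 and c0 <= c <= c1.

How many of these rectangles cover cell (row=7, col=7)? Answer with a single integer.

Answer: 2

Derivation:
Check cell (7,7):
  A: rows 5-6 cols 7-8 -> outside (row miss)
  B: rows 6-8 cols 4-8 -> covers
  C: rows 5-8 cols 7-8 -> covers
Count covering = 2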